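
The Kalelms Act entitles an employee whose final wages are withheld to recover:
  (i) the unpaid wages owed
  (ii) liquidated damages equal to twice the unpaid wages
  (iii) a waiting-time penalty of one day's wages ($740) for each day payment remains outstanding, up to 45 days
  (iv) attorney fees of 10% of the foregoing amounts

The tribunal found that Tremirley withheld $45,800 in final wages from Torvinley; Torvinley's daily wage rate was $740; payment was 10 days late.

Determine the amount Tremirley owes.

Doubled: 2 × $45,800 = $91,600
Penalty days: min(10, 45) = 10
Waiting-time penalty: 10 × $740 = $7,400
Subtotal: $45,800 + $91,600 + $7,400 = $144,800
Attorney fees: 10% of $144,800 = $14,480
Total award: $144,800 + $14,480 = $159,280

$159,280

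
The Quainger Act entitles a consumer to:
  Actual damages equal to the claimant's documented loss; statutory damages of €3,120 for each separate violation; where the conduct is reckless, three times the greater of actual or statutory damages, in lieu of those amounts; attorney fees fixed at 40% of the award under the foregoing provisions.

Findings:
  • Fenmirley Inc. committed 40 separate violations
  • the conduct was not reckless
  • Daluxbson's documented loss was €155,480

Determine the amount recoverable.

€392,392

Statutory damages: 40 × €3,120 = €124,800
Conduct not reckless: the in-lieu enhancement does not apply.
Actual plus statutory damages: €155,480 + €124,800 = €280,280
Attorney fees: 40% of €280,280 = €112,112
Total recovery: €280,280 + €112,112 = €392,392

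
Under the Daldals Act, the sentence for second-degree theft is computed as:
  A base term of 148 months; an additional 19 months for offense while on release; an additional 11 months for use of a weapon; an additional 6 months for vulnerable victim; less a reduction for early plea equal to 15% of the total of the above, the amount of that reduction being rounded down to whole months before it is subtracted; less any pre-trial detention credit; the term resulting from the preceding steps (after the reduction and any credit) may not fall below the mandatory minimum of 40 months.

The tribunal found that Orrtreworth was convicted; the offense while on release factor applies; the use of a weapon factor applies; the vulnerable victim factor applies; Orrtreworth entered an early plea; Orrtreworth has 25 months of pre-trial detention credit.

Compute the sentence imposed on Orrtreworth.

Offense while on release enhancement: +19 months
Use of a weapon enhancement: +11 months
Vulnerable victim enhancement: +6 months
Adjusted term: 148 months + 19 months + 11 months + 6 months = 184 months
Early plea reduction: 15% of 184 months = 27 months (rounded down)
After reduction: 184 − 27 = 157 months
Less pre-trial detention credit: 157 months − 25 months = 132 months
Minimum 40 months: 132 months meets the minimum, no increase.

132 months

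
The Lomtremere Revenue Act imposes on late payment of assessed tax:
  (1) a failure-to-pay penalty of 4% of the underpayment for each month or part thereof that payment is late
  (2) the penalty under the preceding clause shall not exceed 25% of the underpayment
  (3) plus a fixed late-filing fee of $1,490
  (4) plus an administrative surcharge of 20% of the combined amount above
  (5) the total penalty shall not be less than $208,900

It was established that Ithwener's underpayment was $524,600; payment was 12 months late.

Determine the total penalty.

Accrued rate: 4% × 12 = 48%, capped at 25% → 25%
Failure-to-pay penalty: 25% of $524,600 = $131,150
Penalty before surcharge: $131,150 + $1,490 = $132,640
Administrative surcharge: 20% of $132,640 = $26,528
Total penalty: $132,640 + $26,528 = $159,168
Minimum $208,900: $159,168 is below the minimum → $208,900

$208,900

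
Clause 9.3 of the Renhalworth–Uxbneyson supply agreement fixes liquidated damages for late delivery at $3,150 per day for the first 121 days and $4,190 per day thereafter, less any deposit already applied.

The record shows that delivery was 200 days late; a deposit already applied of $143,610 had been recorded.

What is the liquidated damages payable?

$568,550

First 121 days: 121 × $3,150 = $381,150
Remaining days: (200 − 121) × $4,190 = $331,010
Accrued per-day damages: $381,150 + $331,010 = $712,160
Less deposit already applied: $712,160 − $143,610 = $568,550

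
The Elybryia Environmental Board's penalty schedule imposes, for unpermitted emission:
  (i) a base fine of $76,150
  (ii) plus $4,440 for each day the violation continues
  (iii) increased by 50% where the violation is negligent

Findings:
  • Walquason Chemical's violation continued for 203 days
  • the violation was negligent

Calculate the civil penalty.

Civil penalty: $1,466,205

Per-day component: 203 × $4,440 = $901,320
Base plus per-day: $76,150 + $901,320 = $977,470
Enhancement: 50% of $977,470 = $488,735
Enhanced fine: $977,470 + $488,735 = $1,466,205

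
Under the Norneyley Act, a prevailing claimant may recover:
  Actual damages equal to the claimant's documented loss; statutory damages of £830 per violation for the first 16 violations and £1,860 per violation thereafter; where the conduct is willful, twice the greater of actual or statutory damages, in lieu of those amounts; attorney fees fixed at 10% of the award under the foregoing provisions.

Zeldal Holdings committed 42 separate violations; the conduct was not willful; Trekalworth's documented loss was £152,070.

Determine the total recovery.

First 16 violations: 16 × £830 = £13,280
Remaining violations: (42 − 16) × £1,860 = £48,360
Statutory damages: £13,280 + £48,360 = £61,640
Conduct not willful: the in-lieu enhancement does not apply.
Actual plus statutory damages: £152,070 + £61,640 = £213,710
Attorney fees: 10% of £213,710 = £21,371
Total recovery: £213,710 + £21,371 = £235,081

£235,081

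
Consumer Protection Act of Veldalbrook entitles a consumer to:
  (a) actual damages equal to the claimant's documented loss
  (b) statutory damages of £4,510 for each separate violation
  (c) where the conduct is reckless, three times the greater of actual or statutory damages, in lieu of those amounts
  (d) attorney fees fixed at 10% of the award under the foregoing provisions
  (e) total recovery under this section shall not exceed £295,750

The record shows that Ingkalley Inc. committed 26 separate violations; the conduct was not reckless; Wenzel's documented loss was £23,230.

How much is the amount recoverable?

Statutory damages: 26 × £4,510 = £117,260
Conduct not reckless: the in-lieu enhancement does not apply.
Actual plus statutory damages: £23,230 + £117,260 = £140,490
Attorney fees: 10% of £140,490 = £14,049
Total before cap: £140,490 + £14,049 = £154,539
Cap at £295,750: £154,539 is within the cap, no reduction.

£154,539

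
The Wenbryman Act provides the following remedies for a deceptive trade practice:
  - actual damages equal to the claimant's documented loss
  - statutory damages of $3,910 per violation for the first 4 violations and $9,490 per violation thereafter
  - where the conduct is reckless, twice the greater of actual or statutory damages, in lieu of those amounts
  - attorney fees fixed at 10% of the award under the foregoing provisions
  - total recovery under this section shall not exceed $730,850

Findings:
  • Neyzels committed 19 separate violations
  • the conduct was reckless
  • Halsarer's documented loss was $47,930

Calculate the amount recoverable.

Total recovery: $347,578

First 4 violations: 4 × $3,910 = $15,640
Remaining violations: (19 − 4) × $9,490 = $142,350
Statutory damages: $15,640 + $142,350 = $157,990
Greater of actual damages ($47,930) or statutory damages ($157,990): $157,990
Doubled: 2 × $157,990 = $315,980
Attorney fees: 10% of $315,980 = $31,598
Total before cap: $315,980 + $31,598 = $347,578
Cap at $730,850: $347,578 is within the cap, no reduction.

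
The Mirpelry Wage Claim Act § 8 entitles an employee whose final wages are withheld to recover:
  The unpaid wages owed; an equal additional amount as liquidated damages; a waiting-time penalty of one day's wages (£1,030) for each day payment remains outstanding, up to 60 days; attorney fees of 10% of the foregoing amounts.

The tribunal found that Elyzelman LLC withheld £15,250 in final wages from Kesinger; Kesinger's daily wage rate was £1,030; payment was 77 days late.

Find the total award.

£101,530

Liquidated damages (equal amount): £15,250
Penalty days: min(77, 60) = 60
Waiting-time penalty: 60 × £1,030 = £61,800
Subtotal: £15,250 + £15,250 + £61,800 = £92,300
Attorney fees: 10% of £92,300 = £9,230
Total award: £92,300 + £9,230 = £101,530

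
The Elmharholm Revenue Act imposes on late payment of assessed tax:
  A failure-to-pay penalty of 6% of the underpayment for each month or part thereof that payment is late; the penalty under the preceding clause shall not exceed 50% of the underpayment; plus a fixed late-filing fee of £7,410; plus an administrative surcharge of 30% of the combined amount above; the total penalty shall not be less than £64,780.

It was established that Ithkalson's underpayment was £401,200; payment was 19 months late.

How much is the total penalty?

Accrued rate: 6% × 19 = 114%, capped at 50% → 50%
Failure-to-pay penalty: 50% of £401,200 = £200,600
Penalty before surcharge: £200,600 + £7,410 = £208,010
Administrative surcharge: 30% of £208,010 = £62,403
Total penalty: £208,010 + £62,403 = £270,413
Minimum £64,780: £270,413 meets the minimum, no increase.

£270,413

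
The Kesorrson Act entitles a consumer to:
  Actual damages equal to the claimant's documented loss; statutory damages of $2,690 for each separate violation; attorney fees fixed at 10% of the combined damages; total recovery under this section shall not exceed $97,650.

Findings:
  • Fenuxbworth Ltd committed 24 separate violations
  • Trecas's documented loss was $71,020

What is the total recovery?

Total recovery: $97,650

Statutory damages: 24 × $2,690 = $64,560
Combined damages: $71,020 + $64,560 = $135,580
Attorney fees: 10% of $135,580 = $13,558
Total before cap: $135,580 + $13,558 = $149,138
Cap at $97,650: $149,138 exceeds the cap → $97,650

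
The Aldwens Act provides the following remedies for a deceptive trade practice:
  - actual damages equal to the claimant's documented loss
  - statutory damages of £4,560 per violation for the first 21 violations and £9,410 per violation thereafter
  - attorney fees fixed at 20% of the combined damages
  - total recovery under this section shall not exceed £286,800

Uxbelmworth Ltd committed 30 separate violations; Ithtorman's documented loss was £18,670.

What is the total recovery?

First 21 violations: 21 × £4,560 = £95,760
Remaining violations: (30 − 21) × £9,410 = £84,690
Statutory damages: £95,760 + £84,690 = £180,450
Combined damages: £18,670 + £180,450 = £199,120
Attorney fees: 20% of £199,120 = £39,824
Total before cap: £199,120 + £39,824 = £238,944
Cap at £286,800: £238,944 is within the cap, no reduction.

Total recovery: £238,944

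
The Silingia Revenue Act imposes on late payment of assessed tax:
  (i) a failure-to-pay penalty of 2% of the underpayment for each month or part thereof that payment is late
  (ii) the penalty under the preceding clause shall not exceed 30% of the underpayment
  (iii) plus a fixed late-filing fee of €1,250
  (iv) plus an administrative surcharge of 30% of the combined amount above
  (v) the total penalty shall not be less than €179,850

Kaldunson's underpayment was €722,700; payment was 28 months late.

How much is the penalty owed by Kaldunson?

Accrued rate: 2% × 28 = 56%, capped at 30% → 30%
Failure-to-pay penalty: 30% of €722,700 = €216,810
Penalty before surcharge: €216,810 + €1,250 = €218,060
Administrative surcharge: 30% of €218,060 = €65,418
Total penalty: €218,060 + €65,418 = €283,478
Minimum €179,850: €283,478 meets the minimum, no increase.

€283,478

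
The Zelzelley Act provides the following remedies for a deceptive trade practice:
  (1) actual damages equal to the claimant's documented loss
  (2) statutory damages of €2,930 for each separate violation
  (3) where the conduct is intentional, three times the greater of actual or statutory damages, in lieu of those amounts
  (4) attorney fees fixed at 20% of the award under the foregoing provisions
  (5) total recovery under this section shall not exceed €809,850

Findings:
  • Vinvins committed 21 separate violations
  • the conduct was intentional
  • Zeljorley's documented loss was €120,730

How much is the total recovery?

€434,628

Statutory damages: 21 × €2,930 = €61,530
Greater of actual damages (€120,730) or statutory damages (€61,530): €120,730
Trebled: 3 × €120,730 = €362,190
Attorney fees: 20% of €362,190 = €72,438
Total before cap: €362,190 + €72,438 = €434,628
Cap at €809,850: €434,628 is within the cap, no reduction.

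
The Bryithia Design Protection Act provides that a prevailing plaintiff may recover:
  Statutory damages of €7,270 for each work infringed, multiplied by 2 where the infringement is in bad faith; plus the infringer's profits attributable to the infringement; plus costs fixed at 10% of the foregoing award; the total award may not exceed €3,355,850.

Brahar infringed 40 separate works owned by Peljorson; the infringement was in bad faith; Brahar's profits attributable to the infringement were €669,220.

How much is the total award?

€1,375,902

Statutory damages: 40 × €7,270 = €290,800
Doubled: 2 × €290,800 = €581,600
Combined award: €581,600 + €669,220 = €1,250,820
Costs: 10% of €1,250,820 = €125,082
Award plus costs: €1,250,820 + €125,082 = €1,375,902
Cap at €3,355,850: €1,375,902 is within the cap, no reduction.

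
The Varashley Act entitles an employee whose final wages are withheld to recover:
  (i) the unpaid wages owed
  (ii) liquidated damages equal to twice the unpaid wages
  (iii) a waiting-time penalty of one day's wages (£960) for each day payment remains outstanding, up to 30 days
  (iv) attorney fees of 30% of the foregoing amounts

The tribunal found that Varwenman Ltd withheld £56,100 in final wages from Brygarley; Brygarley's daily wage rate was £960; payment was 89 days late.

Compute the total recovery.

Doubled: 2 × £56,100 = £112,200
Penalty days: min(89, 30) = 30
Waiting-time penalty: 30 × £960 = £28,800
Subtotal: £56,100 + £112,200 + £28,800 = £197,100
Attorney fees: 30% of £197,100 = £59,130
Total award: £197,100 + £59,130 = £256,230

Total award: £256,230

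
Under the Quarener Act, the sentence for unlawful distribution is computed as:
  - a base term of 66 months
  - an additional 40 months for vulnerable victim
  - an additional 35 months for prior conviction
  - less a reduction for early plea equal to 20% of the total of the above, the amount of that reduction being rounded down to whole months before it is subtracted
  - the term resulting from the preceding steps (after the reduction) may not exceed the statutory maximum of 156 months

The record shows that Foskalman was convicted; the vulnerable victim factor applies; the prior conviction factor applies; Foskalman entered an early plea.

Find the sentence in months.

Vulnerable victim enhancement: +40 months
Prior conviction enhancement: +35 months
Adjusted term: 66 months + 40 months + 35 months = 141 months
Early plea reduction: 20% of 141 months = 28 months (rounded down)
After reduction: 141 − 28 = 113 months
Cap at 156 months: 113 months is within the cap, no reduction.

113 months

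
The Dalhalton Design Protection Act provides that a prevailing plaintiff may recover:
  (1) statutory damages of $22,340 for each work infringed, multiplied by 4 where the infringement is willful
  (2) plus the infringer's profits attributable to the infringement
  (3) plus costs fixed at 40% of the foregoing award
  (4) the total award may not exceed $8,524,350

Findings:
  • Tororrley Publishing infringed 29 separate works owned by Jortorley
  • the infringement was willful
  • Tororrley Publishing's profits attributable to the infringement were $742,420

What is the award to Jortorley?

Statutory damages: 29 × $22,340 = $647,860
Multiplied by 4: 4 × $647,860 = $2,591,440
Combined award: $2,591,440 + $742,420 = $3,333,860
Costs: 40% of $3,333,860 = $1,333,544
Award plus costs: $3,333,860 + $1,333,544 = $4,667,404
Cap at $8,524,350: $4,667,404 is within the cap, no reduction.

$4,667,404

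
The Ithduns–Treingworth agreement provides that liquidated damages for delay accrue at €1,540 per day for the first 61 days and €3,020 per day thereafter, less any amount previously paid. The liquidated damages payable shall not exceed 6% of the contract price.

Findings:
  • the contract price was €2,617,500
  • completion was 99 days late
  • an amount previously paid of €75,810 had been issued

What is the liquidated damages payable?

First 61 days: 61 × €1,540 = €93,940
Remaining days: (99 − 61) × €3,020 = €114,760
Accrued per-day damages: €93,940 + €114,760 = €208,700
Less amount previously paid: €208,700 − €75,810 = €132,890
Cap: 6% of €2,617,500 = €157,050
Cap at €157,050: €132,890 is within the cap, no reduction.

Liquidated damages: €132,890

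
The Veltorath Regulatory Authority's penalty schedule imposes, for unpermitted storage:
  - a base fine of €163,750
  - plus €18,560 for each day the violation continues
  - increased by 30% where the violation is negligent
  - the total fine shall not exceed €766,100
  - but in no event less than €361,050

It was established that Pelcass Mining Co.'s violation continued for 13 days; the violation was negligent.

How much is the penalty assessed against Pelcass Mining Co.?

Per-day component: 13 × €18,560 = €241,280
Base plus per-day: €163,750 + €241,280 = €405,030
Enhancement: 30% of €405,030 = €121,509
Enhanced fine: €405,030 + €121,509 = €526,539
Cap at €766,100: €526,539 is within the cap, no reduction.
Minimum €361,050: €526,539 meets the minimum, no increase.

€526,539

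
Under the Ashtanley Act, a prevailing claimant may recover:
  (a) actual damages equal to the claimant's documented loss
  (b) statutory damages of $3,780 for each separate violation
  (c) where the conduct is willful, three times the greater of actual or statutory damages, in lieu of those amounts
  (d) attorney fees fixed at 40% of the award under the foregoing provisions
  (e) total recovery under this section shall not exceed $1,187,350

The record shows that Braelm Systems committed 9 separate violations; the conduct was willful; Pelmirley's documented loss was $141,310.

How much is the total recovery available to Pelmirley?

$593,502

Statutory damages: 9 × $3,780 = $34,020
Greater of actual damages ($141,310) or statutory damages ($34,020): $141,310
Trebled: 3 × $141,310 = $423,930
Attorney fees: 40% of $423,930 = $169,572
Total before cap: $423,930 + $169,572 = $593,502
Cap at $1,187,350: $593,502 is within the cap, no reduction.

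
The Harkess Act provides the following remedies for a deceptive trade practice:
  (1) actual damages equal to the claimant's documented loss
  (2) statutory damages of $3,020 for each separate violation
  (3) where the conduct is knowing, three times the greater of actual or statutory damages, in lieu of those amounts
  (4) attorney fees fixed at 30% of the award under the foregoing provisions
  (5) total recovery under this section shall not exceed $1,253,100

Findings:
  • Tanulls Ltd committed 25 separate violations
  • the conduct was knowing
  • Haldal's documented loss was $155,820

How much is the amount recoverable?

Statutory damages: 25 × $3,020 = $75,500
Greater of actual damages ($155,820) or statutory damages ($75,500): $155,820
Trebled: 3 × $155,820 = $467,460
Attorney fees: 30% of $467,460 = $140,238
Total before cap: $467,460 + $140,238 = $607,698
Cap at $1,253,100: $607,698 is within the cap, no reduction.

Total recovery: $607,698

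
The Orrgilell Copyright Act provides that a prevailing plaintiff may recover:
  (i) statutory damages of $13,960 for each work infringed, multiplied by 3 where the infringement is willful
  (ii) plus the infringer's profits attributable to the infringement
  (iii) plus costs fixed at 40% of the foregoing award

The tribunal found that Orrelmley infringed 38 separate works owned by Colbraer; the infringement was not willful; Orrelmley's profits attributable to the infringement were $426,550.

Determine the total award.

Award: $1,339,842

Statutory damages: 38 × $13,960 = $530,480
Infringement not willful: no ×3 enhancement.
Combined award: $530,480 + $426,550 = $957,030
Costs: 40% of $957,030 = $382,812
Award plus costs: $957,030 + $382,812 = $1,339,842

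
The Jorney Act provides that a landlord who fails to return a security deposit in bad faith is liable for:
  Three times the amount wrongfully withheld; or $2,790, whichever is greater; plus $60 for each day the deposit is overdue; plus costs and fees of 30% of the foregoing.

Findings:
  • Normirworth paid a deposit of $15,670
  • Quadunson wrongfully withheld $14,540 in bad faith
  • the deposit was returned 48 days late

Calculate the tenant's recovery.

$60,450

Trebled: 3 × $14,540 = $43,620
Minimum $2,790: $43,620 meets the minimum, no increase.
Late-return penalty: 48 × $60 = $2,880
Damages plus late penalty: $43,620 + $2,880 = $46,500
Costs and fees: 30% of $46,500 = $13,950
Total recovery: $46,500 + $13,950 = $60,450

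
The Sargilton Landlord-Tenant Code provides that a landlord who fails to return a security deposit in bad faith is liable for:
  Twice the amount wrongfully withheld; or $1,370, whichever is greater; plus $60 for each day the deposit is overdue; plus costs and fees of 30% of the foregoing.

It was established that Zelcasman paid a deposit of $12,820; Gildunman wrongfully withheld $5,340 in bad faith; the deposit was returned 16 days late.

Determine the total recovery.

Recovery: $15,132

Doubled: 2 × $5,340 = $10,680
Minimum $1,370: $10,680 meets the minimum, no increase.
Late-return penalty: 16 × $60 = $960
Damages plus late penalty: $10,680 + $960 = $11,640
Costs and fees: 30% of $11,640 = $3,492
Total recovery: $11,640 + $3,492 = $15,132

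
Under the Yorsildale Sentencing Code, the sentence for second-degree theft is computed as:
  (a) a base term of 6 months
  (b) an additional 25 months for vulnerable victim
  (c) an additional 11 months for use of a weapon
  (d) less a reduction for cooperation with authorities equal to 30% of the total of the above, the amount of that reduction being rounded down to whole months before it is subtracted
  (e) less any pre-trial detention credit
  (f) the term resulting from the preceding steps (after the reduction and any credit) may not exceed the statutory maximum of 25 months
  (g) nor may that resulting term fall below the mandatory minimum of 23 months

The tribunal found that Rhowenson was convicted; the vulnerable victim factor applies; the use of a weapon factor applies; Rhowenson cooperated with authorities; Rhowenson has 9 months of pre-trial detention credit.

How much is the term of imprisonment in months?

Sentence: 23 months

Vulnerable victim enhancement: +25 months
Use of a weapon enhancement: +11 months
Adjusted term: 6 months + 25 months + 11 months = 42 months
Cooperation with authorities reduction: 30% of 42 months = 12 months (rounded down)
After reduction: 42 − 12 = 30 months
Less pre-trial detention credit: 30 months − 9 months = 21 months
Cap at 25 months: 21 months is within the cap, no reduction.
Minimum 23 months: 21 months is below the minimum → 23 months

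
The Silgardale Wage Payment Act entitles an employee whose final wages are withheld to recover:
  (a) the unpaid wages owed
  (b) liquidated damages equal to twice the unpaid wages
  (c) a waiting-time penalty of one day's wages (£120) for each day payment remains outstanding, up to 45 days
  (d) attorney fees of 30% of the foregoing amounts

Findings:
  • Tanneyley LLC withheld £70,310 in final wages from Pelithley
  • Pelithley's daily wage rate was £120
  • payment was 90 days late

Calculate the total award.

£281,229

Doubled: 2 × £70,310 = £140,620
Penalty days: min(90, 45) = 45
Waiting-time penalty: 45 × £120 = £5,400
Subtotal: £70,310 + £140,620 + £5,400 = £216,330
Attorney fees: 30% of £216,330 = £64,899
Total award: £216,330 + £64,899 = £281,229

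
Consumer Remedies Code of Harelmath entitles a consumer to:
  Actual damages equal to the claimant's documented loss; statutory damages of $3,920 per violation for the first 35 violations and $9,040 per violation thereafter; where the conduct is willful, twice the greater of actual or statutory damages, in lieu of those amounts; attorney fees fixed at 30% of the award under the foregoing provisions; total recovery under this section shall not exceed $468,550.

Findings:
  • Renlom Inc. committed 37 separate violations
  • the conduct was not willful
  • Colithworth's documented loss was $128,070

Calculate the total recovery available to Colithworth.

First 35 violations: 35 × $3,920 = $137,200
Remaining violations: (37 − 35) × $9,040 = $18,080
Statutory damages: $137,200 + $18,080 = $155,280
Conduct not willful: the in-lieu enhancement does not apply.
Actual plus statutory damages: $128,070 + $155,280 = $283,350
Attorney fees: 30% of $283,350 = $85,005
Total before cap: $283,350 + $85,005 = $368,355
Cap at $468,550: $368,355 is within the cap, no reduction.

$368,355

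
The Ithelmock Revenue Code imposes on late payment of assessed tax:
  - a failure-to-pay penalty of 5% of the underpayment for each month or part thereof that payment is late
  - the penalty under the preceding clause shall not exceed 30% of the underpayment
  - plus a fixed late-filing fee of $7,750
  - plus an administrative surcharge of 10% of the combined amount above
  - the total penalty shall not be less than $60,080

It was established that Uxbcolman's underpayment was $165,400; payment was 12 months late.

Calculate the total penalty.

$63,107

Accrued rate: 5% × 12 = 60%, capped at 30% → 30%
Failure-to-pay penalty: 30% of $165,400 = $49,620
Penalty before surcharge: $49,620 + $7,750 = $57,370
Administrative surcharge: 10% of $57,370 = $5,737
Total penalty: $57,370 + $5,737 = $63,107
Minimum $60,080: $63,107 meets the minimum, no increase.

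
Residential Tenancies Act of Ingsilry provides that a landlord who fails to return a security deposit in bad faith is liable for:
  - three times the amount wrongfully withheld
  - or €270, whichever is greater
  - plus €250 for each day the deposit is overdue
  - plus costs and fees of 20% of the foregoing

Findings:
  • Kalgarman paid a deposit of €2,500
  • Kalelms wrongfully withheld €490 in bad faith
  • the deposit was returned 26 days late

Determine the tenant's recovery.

Trebled: 3 × €490 = €1,470
Minimum €270: €1,470 meets the minimum, no increase.
Late-return penalty: 26 × €250 = €6,500
Damages plus late penalty: €1,470 + €6,500 = €7,970
Costs and fees: 20% of €7,970 = €1,594
Total recovery: €7,970 + €1,594 = €9,564

€9,564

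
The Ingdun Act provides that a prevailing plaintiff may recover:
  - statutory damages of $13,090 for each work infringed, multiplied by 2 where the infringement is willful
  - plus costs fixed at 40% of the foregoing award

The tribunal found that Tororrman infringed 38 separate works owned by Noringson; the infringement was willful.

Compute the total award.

Statutory damages: 38 × $13,090 = $497,420
Doubled: 2 × $497,420 = $994,840
Costs: 40% of $994,840 = $397,936
Award plus costs: $994,840 + $397,936 = $1,392,776

$1,392,776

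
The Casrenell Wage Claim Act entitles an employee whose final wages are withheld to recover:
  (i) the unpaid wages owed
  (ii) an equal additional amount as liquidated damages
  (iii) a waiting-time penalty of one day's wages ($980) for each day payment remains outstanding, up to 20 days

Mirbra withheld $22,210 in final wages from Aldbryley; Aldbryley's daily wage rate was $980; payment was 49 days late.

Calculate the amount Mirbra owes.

Liquidated damages (equal amount): $22,210
Penalty days: min(49, 20) = 20
Waiting-time penalty: 20 × $980 = $19,600
Total award: $22,210 + $22,210 + $19,600 = $64,020

Total award: $64,020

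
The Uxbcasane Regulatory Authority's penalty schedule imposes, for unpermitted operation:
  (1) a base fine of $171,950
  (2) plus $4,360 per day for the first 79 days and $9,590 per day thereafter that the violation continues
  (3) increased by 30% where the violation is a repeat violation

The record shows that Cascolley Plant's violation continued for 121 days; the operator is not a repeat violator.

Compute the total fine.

First 79 days: 79 × $4,360 = $344,440
Remaining days: (121 − 79) × $9,590 = $402,780
Per-day component: $344,440 + $402,780 = $747,220
Base plus per-day: $171,950 + $747,220 = $919,170
The operator is not a repeat violator: no 30% increase.

$919,170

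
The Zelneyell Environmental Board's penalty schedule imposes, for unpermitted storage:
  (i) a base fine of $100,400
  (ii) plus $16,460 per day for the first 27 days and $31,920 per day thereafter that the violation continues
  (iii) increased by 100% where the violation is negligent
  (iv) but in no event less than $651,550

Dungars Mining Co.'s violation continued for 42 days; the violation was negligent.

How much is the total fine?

$2,047,240

First 27 days: 27 × $16,460 = $444,420
Remaining days: (42 − 27) × $31,920 = $478,800
Per-day component: $444,420 + $478,800 = $923,220
Base plus per-day: $100,400 + $923,220 = $1,023,620
Enhancement: 100% of $1,023,620 = $1,023,620
Enhanced fine: $1,023,620 + $1,023,620 = $2,047,240
Minimum $651,550: $2,047,240 meets the minimum, no increase.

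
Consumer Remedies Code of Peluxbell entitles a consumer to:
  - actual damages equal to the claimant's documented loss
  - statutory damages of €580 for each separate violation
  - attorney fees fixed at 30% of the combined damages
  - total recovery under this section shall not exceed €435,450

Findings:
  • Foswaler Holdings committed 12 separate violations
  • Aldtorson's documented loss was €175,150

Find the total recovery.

€236,743

Statutory damages: 12 × €580 = €6,960
Combined damages: €175,150 + €6,960 = €182,110
Attorney fees: 30% of €182,110 = €54,633
Total before cap: €182,110 + €54,633 = €236,743
Cap at €435,450: €236,743 is within the cap, no reduction.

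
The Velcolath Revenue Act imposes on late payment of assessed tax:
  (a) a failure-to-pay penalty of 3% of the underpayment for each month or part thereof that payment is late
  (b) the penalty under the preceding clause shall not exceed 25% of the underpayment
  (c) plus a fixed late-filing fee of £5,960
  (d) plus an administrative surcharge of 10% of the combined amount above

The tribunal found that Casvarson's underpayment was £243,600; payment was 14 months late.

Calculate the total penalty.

Accrued rate: 3% × 14 = 42%, capped at 25% → 25%
Failure-to-pay penalty: 25% of £243,600 = £60,900
Penalty before surcharge: £60,900 + £5,960 = £66,860
Administrative surcharge: 10% of £66,860 = £6,686
Total penalty: £66,860 + £6,686 = £73,546

£73,546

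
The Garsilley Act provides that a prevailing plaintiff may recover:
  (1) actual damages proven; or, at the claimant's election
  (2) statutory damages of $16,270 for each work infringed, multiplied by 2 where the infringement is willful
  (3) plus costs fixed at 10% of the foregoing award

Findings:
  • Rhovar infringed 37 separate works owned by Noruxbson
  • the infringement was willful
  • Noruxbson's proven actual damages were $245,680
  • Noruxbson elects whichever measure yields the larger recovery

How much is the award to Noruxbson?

Statutory damages: 37 × $16,270 = $601,990
Doubled: 2 × $601,990 = $1,203,980
Greater of actual damages ($245,680) or enhanced statutory damages ($1,203,980): $1,203,980
Costs: 10% of $1,203,980 = $120,398
Award plus costs: $1,203,980 + $120,398 = $1,324,378

$1,324,378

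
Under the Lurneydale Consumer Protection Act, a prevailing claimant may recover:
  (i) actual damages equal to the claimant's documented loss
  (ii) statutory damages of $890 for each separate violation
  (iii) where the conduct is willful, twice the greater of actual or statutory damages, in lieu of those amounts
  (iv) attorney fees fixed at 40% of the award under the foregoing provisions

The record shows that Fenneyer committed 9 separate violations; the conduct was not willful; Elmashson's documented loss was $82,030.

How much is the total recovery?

Statutory damages: 9 × $890 = $8,010
Conduct not willful: the in-lieu enhancement does not apply.
Actual plus statutory damages: $82,030 + $8,010 = $90,040
Attorney fees: 40% of $90,040 = $36,016
Total recovery: $90,040 + $36,016 = $126,056

Total recovery: $126,056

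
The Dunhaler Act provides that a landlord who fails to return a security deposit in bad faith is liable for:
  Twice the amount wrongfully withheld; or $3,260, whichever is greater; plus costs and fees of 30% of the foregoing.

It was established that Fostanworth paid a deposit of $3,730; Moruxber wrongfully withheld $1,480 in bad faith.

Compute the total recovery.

Doubled: 2 × $1,480 = $2,960
Minimum $3,260: $2,960 is below the minimum → $3,260
Costs and fees: 30% of $3,260 = $978
Total recovery: $3,260 + $978 = $4,238

$4,238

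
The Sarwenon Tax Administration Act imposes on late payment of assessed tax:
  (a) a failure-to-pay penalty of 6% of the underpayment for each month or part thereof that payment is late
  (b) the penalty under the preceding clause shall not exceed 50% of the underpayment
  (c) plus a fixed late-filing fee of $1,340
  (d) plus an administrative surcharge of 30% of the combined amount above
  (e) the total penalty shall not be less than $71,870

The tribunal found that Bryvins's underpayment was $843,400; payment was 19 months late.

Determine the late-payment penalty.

Accrued rate: 6% × 19 = 114%, capped at 50% → 50%
Failure-to-pay penalty: 50% of $843,400 = $421,700
Penalty before surcharge: $421,700 + $1,340 = $423,040
Administrative surcharge: 30% of $423,040 = $126,912
Total penalty: $423,040 + $126,912 = $549,952
Minimum $71,870: $549,952 meets the minimum, no increase.

Penalty: $549,952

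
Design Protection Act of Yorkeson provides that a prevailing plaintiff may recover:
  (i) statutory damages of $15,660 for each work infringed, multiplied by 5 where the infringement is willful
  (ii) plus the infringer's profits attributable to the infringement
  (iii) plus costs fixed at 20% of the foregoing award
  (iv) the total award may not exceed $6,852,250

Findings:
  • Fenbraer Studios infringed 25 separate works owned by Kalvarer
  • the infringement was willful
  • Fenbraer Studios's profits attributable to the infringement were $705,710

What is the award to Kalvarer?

Statutory damages: 25 × $15,660 = $391,500
Multiplied by 5: 5 × $391,500 = $1,957,500
Combined award: $1,957,500 + $705,710 = $2,663,210
Costs: 20% of $2,663,210 = $532,642
Award plus costs: $2,663,210 + $532,642 = $3,195,852
Cap at $6,852,250: $3,195,852 is within the cap, no reduction.

$3,195,852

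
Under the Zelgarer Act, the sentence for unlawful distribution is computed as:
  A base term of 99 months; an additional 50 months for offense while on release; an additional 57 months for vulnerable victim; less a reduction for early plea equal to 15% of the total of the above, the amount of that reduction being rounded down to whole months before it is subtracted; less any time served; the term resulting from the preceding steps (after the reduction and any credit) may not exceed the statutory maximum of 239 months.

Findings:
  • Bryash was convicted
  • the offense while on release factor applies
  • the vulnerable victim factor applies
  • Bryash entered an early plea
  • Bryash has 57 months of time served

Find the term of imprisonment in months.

Offense while on release enhancement: +50 months
Vulnerable victim enhancement: +57 months
Adjusted term: 99 months + 50 months + 57 months = 206 months
Early plea reduction: 15% of 206 months = 30 months (rounded down)
After reduction: 206 − 30 = 176 months
Less time served: 176 months − 57 months = 119 months
Cap at 239 months: 119 months is within the cap, no reduction.

119 months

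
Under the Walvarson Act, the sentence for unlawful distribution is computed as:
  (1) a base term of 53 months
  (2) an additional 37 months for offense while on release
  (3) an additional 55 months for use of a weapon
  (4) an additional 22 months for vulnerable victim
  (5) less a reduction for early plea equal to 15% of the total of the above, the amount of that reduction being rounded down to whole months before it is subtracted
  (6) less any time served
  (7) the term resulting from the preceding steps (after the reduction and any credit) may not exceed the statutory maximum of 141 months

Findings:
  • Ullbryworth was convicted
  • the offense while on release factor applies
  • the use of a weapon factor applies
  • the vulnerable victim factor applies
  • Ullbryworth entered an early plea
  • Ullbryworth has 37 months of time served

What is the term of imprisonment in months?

Offense while on release enhancement: +37 months
Use of a weapon enhancement: +55 months
Vulnerable victim enhancement: +22 months
Adjusted term: 53 months + 37 months + 55 months + 22 months = 167 months
Early plea reduction: 15% of 167 months = 25 months (rounded down)
After reduction: 167 − 25 = 142 months
Less time served: 142 months − 37 months = 105 months
Cap at 141 months: 105 months is within the cap, no reduction.

105 months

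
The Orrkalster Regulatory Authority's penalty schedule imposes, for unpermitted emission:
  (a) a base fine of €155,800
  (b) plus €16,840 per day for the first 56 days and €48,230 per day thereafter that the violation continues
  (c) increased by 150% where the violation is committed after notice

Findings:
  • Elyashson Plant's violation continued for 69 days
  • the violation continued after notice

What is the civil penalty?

First 56 days: 56 × €16,840 = €943,040
Remaining days: (69 − 56) × €48,230 = €626,990
Per-day component: €943,040 + €626,990 = €1,570,030
Base plus per-day: €155,800 + €1,570,030 = €1,725,830
Enhancement: 150% of €1,725,830 = €2,588,745
Enhanced fine: €1,725,830 + €2,588,745 = €4,314,575

Civil penalty: €4,314,575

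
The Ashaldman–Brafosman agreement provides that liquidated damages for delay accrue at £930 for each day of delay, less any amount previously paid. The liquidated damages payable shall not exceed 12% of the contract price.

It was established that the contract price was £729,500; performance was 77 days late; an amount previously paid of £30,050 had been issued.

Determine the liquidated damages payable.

Liquidated damages: £41,560

Per-day damages: 77 × £930 = £71,610
Less amount previously paid: £71,610 − £30,050 = £41,560
Cap: 12% of £729,500 = £87,540
Cap at £87,540: £41,560 is within the cap, no reduction.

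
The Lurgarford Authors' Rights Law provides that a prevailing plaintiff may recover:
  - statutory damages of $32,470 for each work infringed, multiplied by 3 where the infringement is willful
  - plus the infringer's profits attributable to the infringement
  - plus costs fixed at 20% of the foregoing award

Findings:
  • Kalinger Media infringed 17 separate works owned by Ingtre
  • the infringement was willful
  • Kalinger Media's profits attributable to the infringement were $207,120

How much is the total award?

$2,235,708

Statutory damages: 17 × $32,470 = $551,990
Trebled: 3 × $551,990 = $1,655,970
Combined award: $1,655,970 + $207,120 = $1,863,090
Costs: 20% of $1,863,090 = $372,618
Award plus costs: $1,863,090 + $372,618 = $2,235,708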